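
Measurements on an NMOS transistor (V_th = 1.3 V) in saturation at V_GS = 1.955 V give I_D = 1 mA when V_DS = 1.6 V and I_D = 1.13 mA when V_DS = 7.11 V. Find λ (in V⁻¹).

With V_GS fixed, I_D ∝ (1 + λ V_DS) in saturation, so I_D2/I_D1 = (1 + λ V_DS2)/(1 + λ V_DS1).
1.13/1 = 1.13 = (1 + 7.11 λ)/(1 + 1.6 λ).
Solving: λ (I_D1 V_DS2 − I_D2 V_DS1) = I_D2 − I_D1, so λ = (1.13 − 1) / (1 × 7.11 − 1.13 × 1.6) = 0.13 / 5.3 = 0.0245 V⁻¹.

λ = 0.0245 V⁻¹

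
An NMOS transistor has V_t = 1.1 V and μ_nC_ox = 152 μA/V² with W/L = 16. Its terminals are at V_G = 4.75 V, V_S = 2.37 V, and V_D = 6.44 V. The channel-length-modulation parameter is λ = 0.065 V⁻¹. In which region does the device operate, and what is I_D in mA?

Saturation; I_D = 2.52 mA

V_GS = V_G − V_S = 4.75 − 2.37 = 2.38 V; V_DS = V_D − V_S = 6.44 − 2.37 = 4.07 V.
k_n = μ_nC_ox · (W/L) = 2.432 mA/V².
V_ov = V_GS − V_t = 2.38 − 1.1 = 1.28 V.
Since V_DS = 4.07 V ≥ V_ov = 1.28 V, the device is in saturation.
I_D = ½ k_n V_ov² (1 + λ V_DS) = 0.5 × 2.432 × 1.28² × (1 + 0.065 × 4.07) = 2.52 mA.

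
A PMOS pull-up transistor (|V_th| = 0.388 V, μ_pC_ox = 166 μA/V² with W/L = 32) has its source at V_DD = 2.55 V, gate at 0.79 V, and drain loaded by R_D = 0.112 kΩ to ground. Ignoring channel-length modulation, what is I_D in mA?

V_SG = V_DD − V_G = 2.55 − 0.79 = 1.76 V, so V_ov = 1.76 − 0.388 = 1.37 V.
k_p = μ_pC_ox · (W/L) = 5.312 mA/V².
Assume saturation: I_D = ½ k_p V_ov² = 0.5 × 5.312 × 1.37² = 5 mA, giving V_SD = V_DD − I_D R_D = 2.55 − 5 × 0.112 = 1.99 V.
V_SD = 1.99 V ≥ V_ov = 1.37 V, confirming saturation.

I_D = 5.00 mA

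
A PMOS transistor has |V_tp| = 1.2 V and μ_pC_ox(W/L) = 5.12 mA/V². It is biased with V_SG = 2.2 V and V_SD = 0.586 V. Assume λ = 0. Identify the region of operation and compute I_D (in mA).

Triode; I_D = 2.12 mA

V_ov = V_SG − |V_tp| = 2.2 − 1.2 = 1 V.
Since V_SD = 0.586 V < V_ov = 1 V, the device is in the triode region.
I_D = k_p [V_ov · V_SD − ½ V_SD²] = 5.12 × [1 × 0.586 − 0.5 × 0.586²] = 2.12 mA.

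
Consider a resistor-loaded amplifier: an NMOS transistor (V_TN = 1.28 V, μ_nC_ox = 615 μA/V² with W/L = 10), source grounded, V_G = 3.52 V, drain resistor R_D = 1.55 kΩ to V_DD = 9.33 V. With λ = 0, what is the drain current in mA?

I_D = 5.72 mA

V_GS = V_G = 3.52 V, so V_ov = 3.52 − 1.28 = 2.24 V.
k_n = μ_nC_ox · (W/L) = 6.15 mA/V².
Assume saturation: I_D = ½ k_n V_ov² = 0.5 × 6.15 × 2.24² = 15.4 mA, giving V_DS = V_DD − I_D R_D = 9.33 − 15.4 × 1.55 = -14.6 V.
But -14.6 V < V_ov = 2.24 V, so the device is actually in triode.
In triode I_D = k_n[V_ov V_DS − ½ V_DS²] and I_D = (V_DD − V_DS)/R_D. Equating: 4.77 V_DS² − 22.35 V_DS + 9.33 = 0, giving V_DS = 0.463 V (the root below V_ov).
I_D = (9.33 − 0.463) / 1.55 = 5.72 mA.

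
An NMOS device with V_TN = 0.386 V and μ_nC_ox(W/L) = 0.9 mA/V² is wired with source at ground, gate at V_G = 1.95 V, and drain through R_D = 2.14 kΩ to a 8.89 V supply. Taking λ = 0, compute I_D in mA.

V_GS = V_G = 1.95 V, so V_ov = 1.95 − 0.386 = 1.56 V.
Assume saturation: I_D = ½ k_n V_ov² = 0.5 × 0.9 × 1.56² = 1.1 mA, giving V_DS = V_DD − I_D R_D = 8.89 − 1.1 × 2.14 = 6.53 V.
V_DS = 6.53 V ≥ V_ov = 1.56 V, confirming saturation.

I_D = 1.10 mA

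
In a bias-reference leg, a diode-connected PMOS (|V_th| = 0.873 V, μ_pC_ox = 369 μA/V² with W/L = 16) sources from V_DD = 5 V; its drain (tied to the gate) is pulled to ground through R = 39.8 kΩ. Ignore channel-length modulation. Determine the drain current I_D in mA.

With gate tied to drain, V_SG = V_SD ≥ V_SG − |V_th|, so the device is in saturation.
k_p = μ_pC_ox · (W/L) = 5.904 mA/V².
KCL at the drain: ½ k_p (V_SG − |V_th|)² = (V_DD − V_SG)/R.
Let x = V_SG − 0.873. Then 117 x² + x − 4.127 = 0, giving x = 0.183 V (positive root), so V_SG = 1.06 V.
I_D = (V_DD − V_SG)/R = (5 − 1.06) / 39.8 = 0.0991 mA.

I_D = 0.0991 mA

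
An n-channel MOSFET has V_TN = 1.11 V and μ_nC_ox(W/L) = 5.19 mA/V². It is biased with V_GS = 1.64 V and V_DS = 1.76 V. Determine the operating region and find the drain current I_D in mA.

Saturation; I_D = 0.729 mA

V_ov = V_GS − V_TN = 1.64 − 1.11 = 0.53 V.
Since V_DS = 1.76 V ≥ V_ov = 0.53 V, the device is in saturation.
I_D = ½ k_n V_ov² = 0.5 × 5.19 × 0.53² = 0.729 mA.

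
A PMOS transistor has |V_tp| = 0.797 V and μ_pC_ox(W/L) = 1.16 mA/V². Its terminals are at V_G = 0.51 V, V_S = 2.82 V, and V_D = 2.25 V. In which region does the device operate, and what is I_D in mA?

Triode; I_D = 0.812 mA

V_SG = V_S − V_G = 2.82 − 0.51 = 2.31 V; V_SD = V_S − V_D = 2.82 − 2.25 = 0.57 V.
V_ov = V_SG − |V_tp| = 2.31 − 0.797 = 1.51 V.
Since V_SD = 0.57 V < V_ov = 1.51 V, the device is in the triode region.
I_D = k_p [V_ov · V_SD − ½ V_SD²] = 1.16 × [1.51 × 0.57 − 0.5 × 0.57²] = 0.812 mA.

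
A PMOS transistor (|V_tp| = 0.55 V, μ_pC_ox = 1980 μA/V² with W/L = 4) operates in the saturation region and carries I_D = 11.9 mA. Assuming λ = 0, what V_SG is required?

k_p = μ_pC_ox · (W/L) = 7.92 mA/V².
In saturation I_D = ½ k_p (V_SG − |V_tp|)², so V_SG − |V_tp| = √(2 I_D / k_p) = √(2 × 11.9 / 7.92) = 1.73 V.
V_SG = 0.55 + 1.73 = 2.28 V.

V_SG = 2.28 V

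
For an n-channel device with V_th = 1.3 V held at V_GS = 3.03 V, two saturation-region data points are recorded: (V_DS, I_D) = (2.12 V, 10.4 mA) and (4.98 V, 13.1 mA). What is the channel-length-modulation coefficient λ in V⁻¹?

With V_GS fixed, I_D ∝ (1 + λ V_DS) in saturation, so I_D2/I_D1 = (1 + λ V_DS2)/(1 + λ V_DS1).
13.1/10.4 = 1.26 = (1 + 4.98 λ)/(1 + 2.12 λ).
Solving: λ (I_D1 V_DS2 − I_D2 V_DS1) = I_D2 − I_D1, so λ = (13.1 − 10.4) / (10.4 × 4.98 − 13.1 × 2.12) = 2.7 / 24 = 0.112 V⁻¹.

λ = 0.112 V⁻¹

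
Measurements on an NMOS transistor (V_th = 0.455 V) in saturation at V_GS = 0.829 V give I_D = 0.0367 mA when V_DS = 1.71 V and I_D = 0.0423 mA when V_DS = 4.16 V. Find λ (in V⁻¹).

With V_GS fixed, I_D ∝ (1 + λ V_DS) in saturation, so I_D2/I_D1 = (1 + λ V_DS2)/(1 + λ V_DS1).
0.0423/0.0367 = 1.153 = (1 + 4.16 λ)/(1 + 1.71 λ).
Solving: λ (I_D1 V_DS2 − I_D2 V_DS1) = I_D2 − I_D1, so λ = (0.0423 − 0.0367) / (0.0367 × 4.16 − 0.0423 × 1.71) = 0.0056 / 0.0803 = 0.0697 V⁻¹.

λ = 0.0697 V⁻¹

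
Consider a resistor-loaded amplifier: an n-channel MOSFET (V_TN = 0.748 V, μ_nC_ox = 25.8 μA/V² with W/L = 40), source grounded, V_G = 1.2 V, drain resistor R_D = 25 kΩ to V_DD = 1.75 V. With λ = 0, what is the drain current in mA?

I_D = 0.0633 mA

V_GS = V_G = 1.2 V, so V_ov = 1.2 − 0.748 = 0.452 V.
k_n = μ_nC_ox · (W/L) = 1.032 mA/V².
Assume saturation: I_D = ½ k_n V_ov² = 0.5 × 1.032 × 0.452² = 0.105 mA, giving V_DS = V_DD − I_D R_D = 1.75 − 0.105 × 25 = -0.886 V.
But -0.886 V < V_ov = 0.452 V, so the device is actually in triode.
In triode I_D = k_n[V_ov V_DS − ½ V_DS²] and I_D = (V_DD − V_DS)/R_D. Equating: 12.9 V_DS² − 12.66 V_DS + 1.75 = 0, giving V_DS = 0.166 V (the root below V_ov).
I_D = (1.75 − 0.166) / 25 = 0.0633 mA.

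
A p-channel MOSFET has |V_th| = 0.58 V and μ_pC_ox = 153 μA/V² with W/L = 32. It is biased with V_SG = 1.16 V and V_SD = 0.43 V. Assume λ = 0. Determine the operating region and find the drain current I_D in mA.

Triode; I_D = 0.768 mA

k_p = μ_pC_ox · (W/L) = 4.896 mA/V².
V_ov = V_SG − |V_th| = 1.16 − 0.58 = 0.58 V.
Since V_SD = 0.43 V < V_ov = 0.58 V, the device is in the triode region.
I_D = k_p [V_ov · V_SD − ½ V_SD²] = 4.896 × [0.58 × 0.43 − 0.5 × 0.43²] = 0.768 mA.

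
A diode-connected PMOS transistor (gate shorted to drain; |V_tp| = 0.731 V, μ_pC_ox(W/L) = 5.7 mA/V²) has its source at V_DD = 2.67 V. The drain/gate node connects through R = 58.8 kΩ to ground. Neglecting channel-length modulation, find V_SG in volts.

With gate tied to drain, V_SG = V_SD ≥ V_SG − |V_tp|, so the device is in saturation.
KCL at the drain: ½ k_p (V_SG − |V_tp|)² = (V_DD − V_SG)/R.
Let x = V_SG − 0.731. Then 168 x² + x − 1.939 = 0, giving x = 0.105 V (positive root), so V_SG = 0.836 V.
I_D = (V_DD − V_SG)/R = (2.67 − 0.836) / 58.8 = 0.0312 mA.

V_SG = 0.836 V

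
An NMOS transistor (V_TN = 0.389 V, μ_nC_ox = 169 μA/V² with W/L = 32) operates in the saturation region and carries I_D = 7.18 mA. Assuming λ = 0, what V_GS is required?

V_GS = 2.02 V

k_n = μ_nC_ox · (W/L) = 5.408 mA/V².
In saturation I_D = ½ k_n (V_GS − V_TN)², so V_GS − V_TN = √(2 I_D / k_n) = √(2 × 7.18 / 5.408) = 1.63 V.
V_GS = 0.389 + 1.63 = 2.02 V.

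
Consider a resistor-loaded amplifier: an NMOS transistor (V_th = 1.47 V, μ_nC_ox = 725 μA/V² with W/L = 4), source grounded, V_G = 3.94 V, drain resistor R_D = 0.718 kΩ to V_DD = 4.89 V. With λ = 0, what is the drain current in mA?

I_D = 5.49 mA

V_GS = V_G = 3.94 V, so V_ov = 3.94 − 1.47 = 2.47 V.
k_n = μ_nC_ox · (W/L) = 2.9 mA/V².
Assume saturation: I_D = ½ k_n V_ov² = 0.5 × 2.9 × 2.47² = 8.85 mA, giving V_DS = V_DD − I_D R_D = 4.89 − 8.85 × 0.718 = -1.46 V.
But -1.46 V < V_ov = 2.47 V, so the device is actually in triode.
In triode I_D = k_n[V_ov V_DS − ½ V_DS²] and I_D = (V_DD − V_DS)/R_D. Equating: 1.04 V_DS² − 6.143 V_DS + 4.89 = 0, giving V_DS = 0.948 V (the root below V_ov).
I_D = (4.89 − 0.948) / 0.718 = 5.49 mA.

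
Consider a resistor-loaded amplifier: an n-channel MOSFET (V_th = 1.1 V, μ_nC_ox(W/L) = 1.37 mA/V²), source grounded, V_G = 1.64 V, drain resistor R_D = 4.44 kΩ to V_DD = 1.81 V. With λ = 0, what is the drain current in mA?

V_GS = V_G = 1.64 V, so V_ov = 1.64 − 1.1 = 0.54 V.
Assume saturation: I_D = ½ k_n V_ov² = 0.5 × 1.37 × 0.54² = 0.2 mA, giving V_DS = V_DD − I_D R_D = 1.81 − 0.2 × 4.44 = 0.923 V.
V_DS = 0.923 V ≥ V_ov = 0.54 V, confirming saturation.

I_D = 0.200 mA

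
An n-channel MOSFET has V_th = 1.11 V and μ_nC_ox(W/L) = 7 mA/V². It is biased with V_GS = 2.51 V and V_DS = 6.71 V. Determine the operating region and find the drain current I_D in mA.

V_ov = V_GS − V_th = 2.51 − 1.11 = 1.4 V.
Since V_DS = 6.71 V ≥ V_ov = 1.4 V, the device is in saturation.
I_D = ½ k_n V_ov² = 0.5 × 7 × 1.4² = 6.86 mA.

Saturation; I_D = 6.86 mA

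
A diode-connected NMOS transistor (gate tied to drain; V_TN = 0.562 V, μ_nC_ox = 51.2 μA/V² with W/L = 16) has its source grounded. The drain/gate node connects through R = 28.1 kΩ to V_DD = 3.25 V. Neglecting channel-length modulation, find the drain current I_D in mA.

I_D = 0.0799 mA

With gate tied to drain, V_GS = V_DS ≥ V_GS − V_TN, so the device is in saturation.
k_n = μ_nC_ox · (W/L) = 0.8192 mA/V².
KCL at the drain: ½ k_n (V_GS − V_TN)² = (V_DD − V_GS)/R.
Let x = V_GS − 0.562. Then 11.5 x² + x − 2.688 = 0, giving x = 0.442 V (positive root), so V_GS = 1 V.
I_D = (V_DD − V_GS)/R = (3.25 − 1) / 28.1 = 0.0799 mA.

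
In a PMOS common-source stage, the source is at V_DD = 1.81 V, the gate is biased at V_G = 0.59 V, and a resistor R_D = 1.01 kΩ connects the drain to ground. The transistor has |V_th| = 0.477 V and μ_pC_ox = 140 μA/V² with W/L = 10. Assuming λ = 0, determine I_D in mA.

V_SG = V_DD − V_G = 1.81 − 0.59 = 1.22 V, so V_ov = 1.22 − 0.477 = 0.743 V.
k_p = μ_pC_ox · (W/L) = 1.4 mA/V².
Assume saturation: I_D = ½ k_p V_ov² = 0.5 × 1.4 × 0.743² = 0.386 mA, giving V_SD = V_DD − I_D R_D = 1.81 − 0.386 × 1.01 = 1.42 V.
V_SD = 1.42 V ≥ V_ov = 0.743 V, confirming saturation.

I_D = 0.386 mA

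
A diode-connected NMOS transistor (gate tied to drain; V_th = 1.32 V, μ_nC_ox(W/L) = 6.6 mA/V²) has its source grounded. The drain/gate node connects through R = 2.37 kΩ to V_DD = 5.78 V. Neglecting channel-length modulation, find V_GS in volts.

V_GS = 2.01 V

With gate tied to drain, V_GS = V_DS ≥ V_GS − V_th, so the device is in saturation.
KCL at the drain: ½ k_n (V_GS − V_th)² = (V_DD − V_GS)/R.
Let x = V_GS − 1.32. Then 7.82 x² + x − 4.46 = 0, giving x = 0.694 V (positive root), so V_GS = 2.01 V.
I_D = (V_DD − V_GS)/R = (5.78 − 2.01) / 2.37 = 1.59 mA.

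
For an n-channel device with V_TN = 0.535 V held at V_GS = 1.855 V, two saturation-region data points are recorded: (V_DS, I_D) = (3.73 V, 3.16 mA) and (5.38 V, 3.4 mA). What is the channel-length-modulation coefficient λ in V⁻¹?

With V_GS fixed, I_D ∝ (1 + λ V_DS) in saturation, so I_D2/I_D1 = (1 + λ V_DS2)/(1 + λ V_DS1).
3.4/3.16 = 1.076 = (1 + 5.38 λ)/(1 + 3.73 λ).
Solving: λ (I_D1 V_DS2 − I_D2 V_DS1) = I_D2 − I_D1, so λ = (3.4 − 3.16) / (3.16 × 5.38 − 3.4 × 3.73) = 0.24 / 4.32 = 0.0556 V⁻¹.

λ = 0.0556 V⁻¹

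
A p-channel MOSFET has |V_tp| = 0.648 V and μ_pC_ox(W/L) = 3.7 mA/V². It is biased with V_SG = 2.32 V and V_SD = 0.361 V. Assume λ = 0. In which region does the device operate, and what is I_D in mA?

V_ov = V_SG − |V_tp| = 2.32 − 0.648 = 1.67 V.
Since V_SD = 0.361 V < V_ov = 1.67 V, the device is in the triode region.
I_D = k_p [V_ov · V_SD − ½ V_SD²] = 3.7 × [1.67 × 0.361 − 0.5 × 0.361²] = 1.99 mA.

Triode; I_D = 1.99 mA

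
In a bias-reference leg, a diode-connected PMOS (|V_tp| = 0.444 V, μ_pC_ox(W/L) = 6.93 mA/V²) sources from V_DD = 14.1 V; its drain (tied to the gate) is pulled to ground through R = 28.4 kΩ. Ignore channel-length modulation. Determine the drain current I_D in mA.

With gate tied to drain, V_SG = V_SD ≥ V_SG − |V_tp|, so the device is in saturation.
KCL at the drain: ½ k_p (V_SG − |V_tp|)² = (V_DD − V_SG)/R.
Let x = V_SG − 0.444. Then 98.4 x² + x − 13.66 = 0, giving x = 0.367 V (positive root), so V_SG = 0.811 V.
I_D = (V_DD − V_SG)/R = (14.1 − 0.811) / 28.4 = 0.468 mA.

I_D = 0.468 mA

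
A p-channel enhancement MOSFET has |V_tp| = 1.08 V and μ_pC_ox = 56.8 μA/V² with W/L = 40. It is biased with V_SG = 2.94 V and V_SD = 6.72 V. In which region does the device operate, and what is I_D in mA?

k_p = μ_pC_ox · (W/L) = 2.272 mA/V².
V_ov = V_SG − |V_tp| = 2.94 − 1.08 = 1.86 V.
Since V_SD = 6.72 V ≥ V_ov = 1.86 V, the device is in saturation.
I_D = ½ k_p V_ov² = 0.5 × 2.272 × 1.86² = 3.93 mA.

Saturation; I_D = 3.93 mA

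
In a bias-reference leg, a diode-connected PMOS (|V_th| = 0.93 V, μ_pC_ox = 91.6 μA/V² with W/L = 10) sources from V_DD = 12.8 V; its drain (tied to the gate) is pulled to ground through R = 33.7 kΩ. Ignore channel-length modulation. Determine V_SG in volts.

With gate tied to drain, V_SG = V_SD ≥ V_SG − |V_th|, so the device is in saturation.
k_p = μ_pC_ox · (W/L) = 0.916 mA/V².
KCL at the drain: ½ k_p (V_SG − |V_th|)² = (V_DD − V_SG)/R.
Let x = V_SG − 0.93. Then 15.4 x² + x − 11.87 = 0, giving x = 0.845 V (positive root), so V_SG = 1.78 V.
I_D = (V_DD − V_SG)/R = (12.8 − 1.78) / 33.7 = 0.327 mA.

V_SG = 1.78 V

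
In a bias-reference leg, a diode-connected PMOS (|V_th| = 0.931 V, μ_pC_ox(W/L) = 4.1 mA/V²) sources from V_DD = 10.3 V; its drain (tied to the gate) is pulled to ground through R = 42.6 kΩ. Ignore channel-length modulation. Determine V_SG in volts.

With gate tied to drain, V_SG = V_SD ≥ V_SG − |V_th|, so the device is in saturation.
KCL at the drain: ½ k_p (V_SG − |V_th|)² = (V_DD − V_SG)/R.
Let x = V_SG − 0.931. Then 87.3 x² + x − 9.369 = 0, giving x = 0.322 V (positive root), so V_SG = 1.25 V.
I_D = (V_DD − V_SG)/R = (10.3 − 1.25) / 42.6 = 0.212 mA.

V_SG = 1.25 V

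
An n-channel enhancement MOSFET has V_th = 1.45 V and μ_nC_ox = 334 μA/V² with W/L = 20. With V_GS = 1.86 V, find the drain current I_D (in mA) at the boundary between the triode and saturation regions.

At the boundary V_DS = V_ov = V_GS − V_th = 1.86 − 1.45 = 0.41 V.
k_n = μ_nC_ox · (W/L) = 6.68 mA/V².
I_D = ½ k_n V_ov² = 0.5 × 6.68 × 0.41² = 0.561 mA.

I_D = 0.561 mA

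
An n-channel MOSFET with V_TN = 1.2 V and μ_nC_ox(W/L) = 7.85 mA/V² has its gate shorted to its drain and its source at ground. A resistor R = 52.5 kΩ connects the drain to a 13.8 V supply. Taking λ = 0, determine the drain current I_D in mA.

I_D = 0.235 mA

With gate tied to drain, V_GS = V_DS ≥ V_GS − V_TN, so the device is in saturation.
KCL at the drain: ½ k_n (V_GS − V_TN)² = (V_DD − V_GS)/R.
Let x = V_GS − 1.2. Then 206 x² + x − 12.6 = 0, giving x = 0.245 V (positive root), so V_GS = 1.44 V.
I_D = (V_DD − V_GS)/R = (13.8 − 1.44) / 52.5 = 0.235 mA.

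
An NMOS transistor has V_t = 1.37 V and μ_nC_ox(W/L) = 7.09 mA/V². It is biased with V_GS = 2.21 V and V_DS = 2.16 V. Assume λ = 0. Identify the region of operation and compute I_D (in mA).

V_ov = V_GS − V_t = 2.21 − 1.37 = 0.84 V.
Since V_DS = 2.16 V ≥ V_ov = 0.84 V, the device is in saturation.
I_D = ½ k_n V_ov² = 0.5 × 7.09 × 0.84² = 2.5 mA.

Saturation; I_D = 2.50 mA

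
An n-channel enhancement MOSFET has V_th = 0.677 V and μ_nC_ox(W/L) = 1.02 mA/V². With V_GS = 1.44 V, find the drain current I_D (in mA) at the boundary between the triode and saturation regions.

I_D = 0.297 mA

At the boundary V_DS = V_ov = V_GS − V_th = 1.44 − 0.677 = 0.763 V.
I_D = ½ k_n V_ov² = 0.5 × 1.02 × 0.763² = 0.297 mA.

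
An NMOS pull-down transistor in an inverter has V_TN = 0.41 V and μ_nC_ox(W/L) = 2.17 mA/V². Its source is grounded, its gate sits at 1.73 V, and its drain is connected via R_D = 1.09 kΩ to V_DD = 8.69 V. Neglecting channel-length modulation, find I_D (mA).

V_GS = V_G = 1.73 V, so V_ov = 1.73 − 0.41 = 1.32 V.
Assume saturation: I_D = ½ k_n V_ov² = 0.5 × 2.17 × 1.32² = 1.89 mA, giving V_DS = V_DD − I_D R_D = 8.69 − 1.89 × 1.09 = 6.63 V.
V_DS = 6.63 V ≥ V_ov = 1.32 V, confirming saturation.

I_D = 1.89 mA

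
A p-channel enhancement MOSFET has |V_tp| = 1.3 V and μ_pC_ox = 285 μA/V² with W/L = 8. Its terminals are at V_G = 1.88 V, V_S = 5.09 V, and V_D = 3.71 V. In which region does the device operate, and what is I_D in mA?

Triode; I_D = 3.84 mA

V_SG = V_S − V_G = 5.09 − 1.88 = 3.21 V; V_SD = V_S − V_D = 5.09 − 3.71 = 1.38 V.
k_p = μ_pC_ox · (W/L) = 2.28 mA/V².
V_ov = V_SG − |V_tp| = 3.21 − 1.3 = 1.91 V.
Since V_SD = 1.38 V < V_ov = 1.91 V, the device is in the triode region.
I_D = k_p [V_ov · V_SD − ½ V_SD²] = 2.28 × [1.91 × 1.38 − 0.5 × 1.38²] = 3.84 mA.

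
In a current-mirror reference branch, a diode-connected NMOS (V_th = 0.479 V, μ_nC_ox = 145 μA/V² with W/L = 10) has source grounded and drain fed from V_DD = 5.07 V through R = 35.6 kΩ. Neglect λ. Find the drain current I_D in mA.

With gate tied to drain, V_GS = V_DS ≥ V_GS − V_th, so the device is in saturation.
k_n = μ_nC_ox · (W/L) = 1.45 mA/V².
KCL at the drain: ½ k_n (V_GS − V_th)² = (V_DD − V_GS)/R.
Let x = V_GS − 0.479. Then 25.8 x² + x − 4.591 = 0, giving x = 0.403 V (positive root), so V_GS = 0.882 V.
I_D = (V_DD − V_GS)/R = (5.07 − 0.882) / 35.6 = 0.118 mA.

I_D = 0.118 mA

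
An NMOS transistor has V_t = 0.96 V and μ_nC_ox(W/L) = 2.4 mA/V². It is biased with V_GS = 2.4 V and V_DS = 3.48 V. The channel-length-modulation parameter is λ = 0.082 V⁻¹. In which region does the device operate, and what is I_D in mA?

V_ov = V_GS − V_t = 2.4 − 0.96 = 1.44 V.
Since V_DS = 3.48 V ≥ V_ov = 1.44 V, the device is in saturation.
I_D = ½ k_n V_ov² (1 + λ V_DS) = 0.5 × 2.4 × 1.44² × (1 + 0.082 × 3.48) = 3.2 mA.

Saturation; I_D = 3.20 mA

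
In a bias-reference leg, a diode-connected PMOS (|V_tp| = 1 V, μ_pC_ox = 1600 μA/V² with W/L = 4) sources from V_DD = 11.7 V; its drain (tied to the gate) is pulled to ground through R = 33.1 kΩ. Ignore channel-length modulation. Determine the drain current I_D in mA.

With gate tied to drain, V_SG = V_SD ≥ V_SG − |V_tp|, so the device is in saturation.
k_p = μ_pC_ox · (W/L) = 6.4 mA/V².
KCL at the drain: ½ k_p (V_SG − |V_tp|)² = (V_DD − V_SG)/R.
Let x = V_SG − 1. Then 106 x² + x − 10.7 = 0, giving x = 0.313 V (positive root), so V_SG = 1.31 V.
I_D = (V_DD − V_SG)/R = (11.7 − 1.31) / 33.1 = 0.314 mA.

I_D = 0.314 mA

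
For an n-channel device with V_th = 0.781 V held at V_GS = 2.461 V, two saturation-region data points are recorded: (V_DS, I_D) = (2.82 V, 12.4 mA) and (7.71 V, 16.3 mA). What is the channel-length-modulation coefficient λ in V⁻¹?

With V_GS fixed, I_D ∝ (1 + λ V_DS) in saturation, so I_D2/I_D1 = (1 + λ V_DS2)/(1 + λ V_DS1).
16.3/12.4 = 1.315 = (1 + 7.71 λ)/(1 + 2.82 λ).
Solving: λ (I_D1 V_DS2 − I_D2 V_DS1) = I_D2 − I_D1, so λ = (16.3 − 12.4) / (12.4 × 7.71 − 16.3 × 2.82) = 3.9 / 49.6 = 0.0786 V⁻¹.

λ = 0.0786 V⁻¹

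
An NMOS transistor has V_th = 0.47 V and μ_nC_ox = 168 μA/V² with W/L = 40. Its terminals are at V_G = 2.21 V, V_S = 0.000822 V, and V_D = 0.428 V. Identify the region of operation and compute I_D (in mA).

Triode; I_D = 4.38 mA

V_GS = V_G − V_S = 2.21 − 0.000822 = 2.21 V; V_DS = V_D − V_S = 0.428 − 0.000822 = 0.427 V.
k_n = μ_nC_ox · (W/L) = 6.72 mA/V².
V_ov = V_GS − V_th = 2.21 − 0.47 = 1.74 V.
Since V_DS = 0.427 V < V_ov = 1.74 V, the device is in the triode region.
I_D = k_n [V_ov · V_DS − ½ V_DS²] = 6.72 × [1.74 × 0.427 − 0.5 × 0.427²] = 4.38 mA.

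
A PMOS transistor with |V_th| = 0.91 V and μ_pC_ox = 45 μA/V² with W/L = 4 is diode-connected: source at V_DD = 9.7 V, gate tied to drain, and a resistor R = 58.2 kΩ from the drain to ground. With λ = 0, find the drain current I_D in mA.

With gate tied to drain, V_SG = V_SD ≥ V_SG − |V_th|, so the device is in saturation.
k_p = μ_pC_ox · (W/L) = 0.18 mA/V².
KCL at the drain: ½ k_p (V_SG − |V_th|)² = (V_DD − V_SG)/R.
Let x = V_SG − 0.91. Then 5.24 x² + x − 8.79 = 0, giving x = 1.2 V (positive root), so V_SG = 2.11 V.
I_D = (V_DD − V_SG)/R = (9.7 − 2.11) / 58.2 = 0.13 mA.

I_D = 0.130 mA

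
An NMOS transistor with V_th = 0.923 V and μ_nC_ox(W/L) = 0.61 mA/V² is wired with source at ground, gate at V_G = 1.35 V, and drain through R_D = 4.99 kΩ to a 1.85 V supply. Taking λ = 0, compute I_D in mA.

I_D = 0.0556 mA

V_GS = V_G = 1.35 V, so V_ov = 1.35 − 0.923 = 0.427 V.
Assume saturation: I_D = ½ k_n V_ov² = 0.5 × 0.61 × 0.427² = 0.0556 mA, giving V_DS = V_DD − I_D R_D = 1.85 − 0.0556 × 4.99 = 1.57 V.
V_DS = 1.57 V ≥ V_ov = 0.427 V, confirming saturation.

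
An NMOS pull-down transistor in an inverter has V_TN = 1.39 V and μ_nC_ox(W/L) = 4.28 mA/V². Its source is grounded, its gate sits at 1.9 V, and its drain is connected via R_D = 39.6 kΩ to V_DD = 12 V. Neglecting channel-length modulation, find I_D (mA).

I_D = 0.299 mA

V_GS = V_G = 1.9 V, so V_ov = 1.9 − 1.39 = 0.51 V.
Assume saturation: I_D = ½ k_n V_ov² = 0.5 × 4.28 × 0.51² = 0.557 mA, giving V_DS = V_DD − I_D R_D = 12 − 0.557 × 39.6 = -10 V.
But -10 V < V_ov = 0.51 V, so the device is actually in triode.
In triode I_D = k_n[V_ov V_DS − ½ V_DS²] and I_D = (V_DD − V_DS)/R_D. Equating: 84.7 V_DS² − 87.44 V_DS + 12 = 0, giving V_DS = 0.163 V (the root below V_ov).
I_D = (12 − 0.163) / 39.6 = 0.299 mA.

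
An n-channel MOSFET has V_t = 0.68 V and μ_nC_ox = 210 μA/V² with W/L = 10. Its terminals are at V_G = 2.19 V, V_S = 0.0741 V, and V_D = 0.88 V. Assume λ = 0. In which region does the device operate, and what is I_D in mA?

V_GS = V_G − V_S = 2.19 − 0.0741 = 2.12 V; V_DS = V_D − V_S = 0.88 − 0.0741 = 0.806 V.
k_n = μ_nC_ox · (W/L) = 2.1 mA/V².
V_ov = V_GS − V_t = 2.12 − 0.68 = 1.44 V.
Since V_DS = 0.806 V < V_ov = 1.44 V, the device is in the triode region.
I_D = k_n [V_ov · V_DS − ½ V_DS²] = 2.1 × [1.44 × 0.806 − 0.5 × 0.806²] = 1.75 mA.

Triode; I_D = 1.75 mA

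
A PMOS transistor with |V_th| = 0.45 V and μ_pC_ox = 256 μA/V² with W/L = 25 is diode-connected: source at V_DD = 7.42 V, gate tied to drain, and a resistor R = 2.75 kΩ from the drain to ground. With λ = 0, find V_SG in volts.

V_SG = 1.28 V

With gate tied to drain, V_SG = V_SD ≥ V_SG − |V_th|, so the device is in saturation.
k_p = μ_pC_ox · (W/L) = 6.4 mA/V².
KCL at the drain: ½ k_p (V_SG − |V_th|)² = (V_DD − V_SG)/R.
Let x = V_SG − 0.45. Then 8.8 x² + x − 6.97 = 0, giving x = 0.835 V (positive root), so V_SG = 1.28 V.
I_D = (V_DD − V_SG)/R = (7.42 − 1.28) / 2.75 = 2.23 mA.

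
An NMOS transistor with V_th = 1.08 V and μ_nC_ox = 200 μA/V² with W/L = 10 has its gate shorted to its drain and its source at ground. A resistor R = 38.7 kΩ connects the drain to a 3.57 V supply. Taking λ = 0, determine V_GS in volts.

With gate tied to drain, V_GS = V_DS ≥ V_GS − V_th, so the device is in saturation.
k_n = μ_nC_ox · (W/L) = 2 mA/V².
KCL at the drain: ½ k_n (V_GS − V_th)² = (V_DD − V_GS)/R.
Let x = V_GS − 1.08. Then 38.7 x² + x − 2.49 = 0, giving x = 0.241 V (positive root), so V_GS = 1.32 V.
I_D = (V_DD − V_GS)/R = (3.57 − 1.32) / 38.7 = 0.0581 mA.

V_GS = 1.32 V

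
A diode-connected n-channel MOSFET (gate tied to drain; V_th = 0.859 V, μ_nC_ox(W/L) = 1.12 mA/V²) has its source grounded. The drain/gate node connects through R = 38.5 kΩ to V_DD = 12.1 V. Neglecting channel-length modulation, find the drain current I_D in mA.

With gate tied to drain, V_GS = V_DS ≥ V_GS − V_th, so the device is in saturation.
KCL at the drain: ½ k_n (V_GS − V_th)² = (V_DD − V_GS)/R.
Let x = V_GS − 0.859. Then 21.6 x² + x − 11.24 = 0, giving x = 0.699 V (positive root), so V_GS = 1.56 V.
I_D = (V_DD − V_GS)/R = (12.1 − 1.56) / 38.5 = 0.274 mA.

I_D = 0.274 mA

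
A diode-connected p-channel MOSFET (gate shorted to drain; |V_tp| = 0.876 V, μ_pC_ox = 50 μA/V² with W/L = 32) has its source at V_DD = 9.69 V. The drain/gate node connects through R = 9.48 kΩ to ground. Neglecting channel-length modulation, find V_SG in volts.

V_SG = 1.89 V

With gate tied to drain, V_SG = V_SD ≥ V_SG − |V_tp|, so the device is in saturation.
k_p = μ_pC_ox · (W/L) = 1.6 mA/V².
KCL at the drain: ½ k_p (V_SG − |V_tp|)² = (V_DD − V_SG)/R.
Let x = V_SG − 0.876. Then 7.58 x² + x − 8.814 = 0, giving x = 1.01 V (positive root), so V_SG = 1.89 V.
I_D = (V_DD − V_SG)/R = (9.69 − 1.89) / 9.48 = 0.823 mA.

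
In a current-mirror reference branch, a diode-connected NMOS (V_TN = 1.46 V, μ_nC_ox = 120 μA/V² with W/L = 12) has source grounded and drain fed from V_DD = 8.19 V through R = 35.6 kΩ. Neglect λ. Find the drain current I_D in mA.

I_D = 0.175 mA

With gate tied to drain, V_GS = V_DS ≥ V_GS − V_TN, so the device is in saturation.
k_n = μ_nC_ox · (W/L) = 1.44 mA/V².
KCL at the drain: ½ k_n (V_GS − V_TN)² = (V_DD − V_GS)/R.
Let x = V_GS − 1.46. Then 25.6 x² + x − 6.73 = 0, giving x = 0.493 V (positive root), so V_GS = 1.95 V.
I_D = (V_DD − V_GS)/R = (8.19 − 1.95) / 35.6 = 0.175 mA.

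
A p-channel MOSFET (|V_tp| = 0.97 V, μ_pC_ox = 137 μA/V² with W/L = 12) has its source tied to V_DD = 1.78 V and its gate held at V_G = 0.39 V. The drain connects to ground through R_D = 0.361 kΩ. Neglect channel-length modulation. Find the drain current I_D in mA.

I_D = 0.145 mA

V_SG = V_DD − V_G = 1.78 − 0.39 = 1.39 V, so V_ov = 1.39 − 0.97 = 0.42 V.
k_p = μ_pC_ox · (W/L) = 1.644 mA/V².
Assume saturation: I_D = ½ k_p V_ov² = 0.5 × 1.644 × 0.42² = 0.145 mA, giving V_SD = V_DD − I_D R_D = 1.78 − 0.145 × 0.361 = 1.73 V.
V_SD = 1.73 V ≥ V_ov = 0.42 V, confirming saturation.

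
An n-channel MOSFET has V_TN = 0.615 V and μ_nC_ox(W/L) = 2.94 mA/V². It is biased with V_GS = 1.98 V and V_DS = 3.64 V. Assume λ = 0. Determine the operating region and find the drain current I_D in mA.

Saturation; I_D = 2.74 mA

V_ov = V_GS − V_TN = 1.98 − 0.615 = 1.36 V.
Since V_DS = 3.64 V ≥ V_ov = 1.36 V, the device is in saturation.
I_D = ½ k_n V_ov² = 0.5 × 2.94 × 1.36² = 2.74 mA.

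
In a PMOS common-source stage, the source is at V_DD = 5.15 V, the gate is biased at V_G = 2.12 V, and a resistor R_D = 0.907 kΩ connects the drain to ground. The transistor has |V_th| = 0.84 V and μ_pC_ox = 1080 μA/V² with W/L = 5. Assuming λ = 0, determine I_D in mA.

V_SG = V_DD − V_G = 5.15 − 2.12 = 3.03 V, so V_ov = 3.03 − 0.84 = 2.19 V.
k_p = μ_pC_ox · (W/L) = 5.4 mA/V².
Assume saturation: I_D = ½ k_p V_ov² = 0.5 × 5.4 × 2.19² = 12.9 mA, giving V_SD = V_DD − I_D R_D = 5.15 − 12.9 × 0.907 = -6.6 V.
But -6.6 V < V_ov = 2.19 V, so the device is actually in triode.
In triode I_D = k_p[V_ov V_SD − ½ V_SD²] and I_D = (V_DD − V_SD)/R_D. Equating: 2.45 V_SD² − 11.73 V_SD + 5.15 = 0, giving V_SD = 0.489 V (the root below V_ov).
I_D = (5.15 − 0.489) / 0.907 = 5.14 mA.

I_D = 5.14 mA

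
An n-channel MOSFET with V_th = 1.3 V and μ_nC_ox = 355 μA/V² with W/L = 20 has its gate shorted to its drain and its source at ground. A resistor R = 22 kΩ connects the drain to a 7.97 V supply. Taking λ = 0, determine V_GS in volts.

V_GS = 1.59 V

With gate tied to drain, V_GS = V_DS ≥ V_GS − V_th, so the device is in saturation.
k_n = μ_nC_ox · (W/L) = 7.1 mA/V².
KCL at the drain: ½ k_n (V_GS − V_th)² = (V_DD − V_GS)/R.
Let x = V_GS − 1.3. Then 78.1 x² + x − 6.67 = 0, giving x = 0.286 V (positive root), so V_GS = 1.59 V.
I_D = (V_DD − V_GS)/R = (7.97 − 1.59) / 22 = 0.29 mA.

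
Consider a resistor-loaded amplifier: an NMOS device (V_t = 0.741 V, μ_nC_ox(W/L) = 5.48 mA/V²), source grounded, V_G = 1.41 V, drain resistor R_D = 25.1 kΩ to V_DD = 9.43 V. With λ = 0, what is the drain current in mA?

I_D = 0.371 mA

V_GS = V_G = 1.41 V, so V_ov = 1.41 − 0.741 = 0.669 V.
Assume saturation: I_D = ½ k_n V_ov² = 0.5 × 5.48 × 0.669² = 1.23 mA, giving V_DS = V_DD − I_D R_D = 9.43 − 1.23 × 25.1 = -21.4 V.
But -21.4 V < V_ov = 0.669 V, so the device is actually in triode.
In triode I_D = k_n[V_ov V_DS − ½ V_DS²] and I_D = (V_DD − V_DS)/R_D. Equating: 68.8 V_DS² − 93.02 V_DS + 9.43 = 0, giving V_DS = 0.11 V (the root below V_ov).
I_D = (9.43 − 0.11) / 25.1 = 0.371 mA.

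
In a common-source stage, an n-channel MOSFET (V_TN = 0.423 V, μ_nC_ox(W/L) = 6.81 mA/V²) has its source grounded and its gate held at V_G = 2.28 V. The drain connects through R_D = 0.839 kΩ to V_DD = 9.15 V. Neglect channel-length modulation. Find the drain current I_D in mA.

V_GS = V_G = 2.28 V, so V_ov = 2.28 − 0.423 = 1.86 V.
Assume saturation: I_D = ½ k_n V_ov² = 0.5 × 6.81 × 1.86² = 11.7 mA, giving V_DS = V_DD − I_D R_D = 9.15 − 11.7 × 0.839 = -0.702 V.
But -0.702 V < V_ov = 1.86 V, so the device is actually in triode.
In triode I_D = k_n[V_ov V_DS − ½ V_DS²] and I_D = (V_DD − V_DS)/R_D. Equating: 2.86 V_DS² − 11.61 V_DS + 9.15 = 0, giving V_DS = 1.07 V (the root below V_ov).
I_D = (9.15 − 1.07) / 0.839 = 9.63 mA.

I_D = 9.63 mA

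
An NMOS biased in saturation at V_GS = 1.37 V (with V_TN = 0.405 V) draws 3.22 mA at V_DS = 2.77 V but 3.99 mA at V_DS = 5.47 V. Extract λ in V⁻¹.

With V_GS fixed, I_D ∝ (1 + λ V_DS) in saturation, so I_D2/I_D1 = (1 + λ V_DS2)/(1 + λ V_DS1).
3.99/3.22 = 1.239 = (1 + 5.47 λ)/(1 + 2.77 λ).
Solving: λ (I_D1 V_DS2 − I_D2 V_DS1) = I_D2 − I_D1, so λ = (3.99 − 3.22) / (3.22 × 5.47 − 3.99 × 2.77) = 0.77 / 6.56 = 0.117 V⁻¹.

λ = 0.117 V⁻¹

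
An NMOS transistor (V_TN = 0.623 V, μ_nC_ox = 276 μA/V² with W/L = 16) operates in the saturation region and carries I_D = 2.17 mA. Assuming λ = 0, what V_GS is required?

V_GS = 1.61 V

k_n = μ_nC_ox · (W/L) = 4.416 mA/V².
In saturation I_D = ½ k_n (V_GS − V_TN)², so V_GS − V_TN = √(2 I_D / k_n) = √(2 × 2.17 / 4.416) = 0.991 V.
V_GS = 0.623 + 0.991 = 1.61 V.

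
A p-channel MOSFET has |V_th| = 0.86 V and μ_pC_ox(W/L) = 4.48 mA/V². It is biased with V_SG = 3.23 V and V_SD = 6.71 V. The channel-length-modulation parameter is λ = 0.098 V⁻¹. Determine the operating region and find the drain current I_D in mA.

Saturation; I_D = 20.9 mA

V_ov = V_SG − |V_th| = 3.23 − 0.86 = 2.37 V.
Since V_SD = 6.71 V ≥ V_ov = 2.37 V, the device is in saturation.
I_D = ½ k_p V_ov² (1 + λ V_SD) = 0.5 × 4.48 × 2.37² × (1 + 0.098 × 6.71) = 20.9 mA.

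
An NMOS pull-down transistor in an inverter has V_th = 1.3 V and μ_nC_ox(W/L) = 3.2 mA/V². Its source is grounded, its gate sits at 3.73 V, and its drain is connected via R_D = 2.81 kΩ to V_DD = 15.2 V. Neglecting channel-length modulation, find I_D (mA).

V_GS = V_G = 3.73 V, so V_ov = 3.73 − 1.3 = 2.43 V.
Assume saturation: I_D = ½ k_n V_ov² = 0.5 × 3.2 × 2.43² = 9.45 mA, giving V_DS = V_DD − I_D R_D = 15.2 − 9.45 × 2.81 = -11.3 V.
But -11.3 V < V_ov = 2.43 V, so the device is actually in triode.
In triode I_D = k_n[V_ov V_DS − ½ V_DS²] and I_D = (V_DD − V_DS)/R_D. Equating: 4.5 V_DS² − 22.85 V_DS + 15.2 = 0, giving V_DS = 0.787 V (the root below V_ov).
I_D = (15.2 − 0.787) / 2.81 = 5.13 mA.

I_D = 5.13 mA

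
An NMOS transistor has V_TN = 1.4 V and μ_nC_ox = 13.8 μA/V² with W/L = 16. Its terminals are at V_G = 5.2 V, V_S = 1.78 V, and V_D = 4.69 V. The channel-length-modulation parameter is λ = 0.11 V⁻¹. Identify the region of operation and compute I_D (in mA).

V_GS = V_G − V_S = 5.2 − 1.78 = 3.42 V; V_DS = V_D − V_S = 4.69 − 1.78 = 2.91 V.
k_n = μ_nC_ox · (W/L) = 0.2208 mA/V².
V_ov = V_GS − V_TN = 3.42 − 1.4 = 2.02 V.
Since V_DS = 2.91 V ≥ V_ov = 2.02 V, the device is in saturation.
I_D = ½ k_n V_ov² (1 + λ V_DS) = 0.5 × 0.2208 × 2.02² × (1 + 0.11 × 2.91) = 0.595 mA.

Saturation; I_D = 0.595 mA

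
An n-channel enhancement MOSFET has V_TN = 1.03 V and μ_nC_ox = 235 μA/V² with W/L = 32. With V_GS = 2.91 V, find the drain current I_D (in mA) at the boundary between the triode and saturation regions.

At the boundary V_DS = V_ov = V_GS − V_TN = 2.91 − 1.03 = 1.88 V.
k_n = μ_nC_ox · (W/L) = 7.52 mA/V².
I_D = ½ k_n V_ov² = 0.5 × 7.52 × 1.88² = 13.3 mA.

I_D = 13.3 mA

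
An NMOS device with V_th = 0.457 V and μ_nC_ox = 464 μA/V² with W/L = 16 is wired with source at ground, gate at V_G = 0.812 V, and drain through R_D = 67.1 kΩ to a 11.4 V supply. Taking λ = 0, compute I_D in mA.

I_D = 0.169 mA

V_GS = V_G = 0.812 V, so V_ov = 0.812 − 0.457 = 0.355 V.
k_n = μ_nC_ox · (W/L) = 7.424 mA/V².
Assume saturation: I_D = ½ k_n V_ov² = 0.5 × 7.424 × 0.355² = 0.468 mA, giving V_DS = V_DD − I_D R_D = 11.4 − 0.468 × 67.1 = -20 V.
But -20 V < V_ov = 0.355 V, so the device is actually in triode.
In triode I_D = k_n[V_ov V_DS − ½ V_DS²] and I_D = (V_DD − V_DS)/R_D. Equating: 249 V_DS² − 177.8 V_DS + 11.4 = 0, giving V_DS = 0.0712 V (the root below V_ov).
I_D = (11.4 − 0.0712) / 67.1 = 0.169 mA.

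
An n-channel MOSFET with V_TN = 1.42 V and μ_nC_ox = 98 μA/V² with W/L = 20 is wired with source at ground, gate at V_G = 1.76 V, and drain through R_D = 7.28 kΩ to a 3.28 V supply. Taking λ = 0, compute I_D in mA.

I_D = 0.113 mA

V_GS = V_G = 1.76 V, so V_ov = 1.76 − 1.42 = 0.34 V.
k_n = μ_nC_ox · (W/L) = 1.96 mA/V².
Assume saturation: I_D = ½ k_n V_ov² = 0.5 × 1.96 × 0.34² = 0.113 mA, giving V_DS = V_DD − I_D R_D = 3.28 − 0.113 × 7.28 = 2.46 V.
V_DS = 2.46 V ≥ V_ov = 0.34 V, confirming saturation.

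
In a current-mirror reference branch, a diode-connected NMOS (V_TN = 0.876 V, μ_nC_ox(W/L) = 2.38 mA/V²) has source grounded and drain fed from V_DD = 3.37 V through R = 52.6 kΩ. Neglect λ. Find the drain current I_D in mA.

I_D = 0.0438 mA

With gate tied to drain, V_GS = V_DS ≥ V_GS − V_TN, so the device is in saturation.
KCL at the drain: ½ k_n (V_GS − V_TN)² = (V_DD − V_GS)/R.
Let x = V_GS − 0.876. Then 62.6 x² + x − 2.494 = 0, giving x = 0.192 V (positive root), so V_GS = 1.07 V.
I_D = (V_DD − V_GS)/R = (3.37 − 1.07) / 52.6 = 0.0438 mA.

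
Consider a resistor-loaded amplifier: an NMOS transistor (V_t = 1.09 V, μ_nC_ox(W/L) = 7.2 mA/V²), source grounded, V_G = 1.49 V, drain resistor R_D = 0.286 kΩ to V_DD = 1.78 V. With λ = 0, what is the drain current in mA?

I_D = 0.576 mA

V_GS = V_G = 1.49 V, so V_ov = 1.49 − 1.09 = 0.4 V.
Assume saturation: I_D = ½ k_n V_ov² = 0.5 × 7.2 × 0.4² = 0.576 mA, giving V_DS = V_DD − I_D R_D = 1.78 − 0.576 × 0.286 = 1.62 V.
V_DS = 1.62 V ≥ V_ov = 0.4 V, confirming saturation.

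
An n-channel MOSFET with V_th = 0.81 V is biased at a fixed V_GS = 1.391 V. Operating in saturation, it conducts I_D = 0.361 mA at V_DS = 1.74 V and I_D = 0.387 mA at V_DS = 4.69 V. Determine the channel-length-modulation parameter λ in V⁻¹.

λ = 0.0255 V⁻¹

With V_GS fixed, I_D ∝ (1 + λ V_DS) in saturation, so I_D2/I_D1 = (1 + λ V_DS2)/(1 + λ V_DS1).
0.387/0.361 = 1.072 = (1 + 4.69 λ)/(1 + 1.74 λ).
Solving: λ (I_D1 V_DS2 − I_D2 V_DS1) = I_D2 − I_D1, so λ = (0.387 − 0.361) / (0.361 × 4.69 − 0.387 × 1.74) = 0.026 / 1.02 = 0.0255 V⁻¹.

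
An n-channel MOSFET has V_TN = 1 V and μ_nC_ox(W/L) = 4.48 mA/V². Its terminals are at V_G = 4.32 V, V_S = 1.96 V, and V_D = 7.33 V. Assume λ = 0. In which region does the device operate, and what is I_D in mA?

V_GS = V_G − V_S = 4.32 − 1.96 = 2.36 V; V_DS = V_D − V_S = 7.33 − 1.96 = 5.37 V.
V_ov = V_GS − V_TN = 2.36 − 1 = 1.36 V.
Since V_DS = 5.37 V ≥ V_ov = 1.36 V, the device is in saturation.
I_D = ½ k_n V_ov² = 0.5 × 4.48 × 1.36² = 4.14 mA.

Saturation; I_D = 4.14 mA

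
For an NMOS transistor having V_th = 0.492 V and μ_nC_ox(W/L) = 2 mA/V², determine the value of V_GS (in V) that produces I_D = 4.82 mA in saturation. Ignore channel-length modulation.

In saturation I_D = ½ k_n (V_GS − V_th)², so V_GS − V_th = √(2 I_D / k_n) = √(2 × 4.82 / 2) = 2.2 V.
V_GS = 0.492 + 2.2 = 2.69 V.

V_GS = 2.69 V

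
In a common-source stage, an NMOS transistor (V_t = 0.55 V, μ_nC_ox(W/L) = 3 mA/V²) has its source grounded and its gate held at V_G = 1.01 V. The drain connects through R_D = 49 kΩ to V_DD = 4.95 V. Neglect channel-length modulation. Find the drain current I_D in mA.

V_GS = V_G = 1.01 V, so V_ov = 1.01 − 0.55 = 0.46 V.
Assume saturation: I_D = ½ k_n V_ov² = 0.5 × 3 × 0.46² = 0.317 mA, giving V_DS = V_DD − I_D R_D = 4.95 − 0.317 × 49 = -10.6 V.
But -10.6 V < V_ov = 0.46 V, so the device is actually in triode.
In triode I_D = k_n[V_ov V_DS − ½ V_DS²] and I_D = (V_DD − V_DS)/R_D. Equating: 73.5 V_DS² − 68.62 V_DS + 4.95 = 0, giving V_DS = 0.0788 V (the root below V_ov).
I_D = (4.95 − 0.0788) / 49 = 0.0994 mA.

I_D = 0.0994 mA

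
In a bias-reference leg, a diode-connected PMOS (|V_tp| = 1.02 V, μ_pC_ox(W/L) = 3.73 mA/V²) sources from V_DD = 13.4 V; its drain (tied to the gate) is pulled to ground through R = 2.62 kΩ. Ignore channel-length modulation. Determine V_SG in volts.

With gate tied to drain, V_SG = V_SD ≥ V_SG − |V_tp|, so the device is in saturation.
KCL at the drain: ½ k_p (V_SG − |V_tp|)² = (V_DD − V_SG)/R.
Let x = V_SG − 1.02. Then 4.89 x² + x − 12.38 = 0, giving x = 1.49 V (positive root), so V_SG = 2.51 V.
I_D = (V_DD − V_SG)/R = (13.4 − 2.51) / 2.62 = 4.16 mA.

V_SG = 2.51 V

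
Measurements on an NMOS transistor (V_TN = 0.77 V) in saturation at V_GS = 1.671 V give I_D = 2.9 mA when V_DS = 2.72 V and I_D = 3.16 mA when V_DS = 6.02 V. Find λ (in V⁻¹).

With V_GS fixed, I_D ∝ (1 + λ V_DS) in saturation, so I_D2/I_D1 = (1 + λ V_DS2)/(1 + λ V_DS1).
3.16/2.9 = 1.09 = (1 + 6.02 λ)/(1 + 2.72 λ).
Solving: λ (I_D1 V_DS2 − I_D2 V_DS1) = I_D2 − I_D1, so λ = (3.16 − 2.9) / (2.9 × 6.02 − 3.16 × 2.72) = 0.26 / 8.86 = 0.0293 V⁻¹.

λ = 0.0293 V⁻¹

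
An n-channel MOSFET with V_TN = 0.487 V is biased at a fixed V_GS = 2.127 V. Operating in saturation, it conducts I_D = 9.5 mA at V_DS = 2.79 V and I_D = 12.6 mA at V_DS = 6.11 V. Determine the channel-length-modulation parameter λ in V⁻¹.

With V_GS fixed, I_D ∝ (1 + λ V_DS) in saturation, so I_D2/I_D1 = (1 + λ V_DS2)/(1 + λ V_DS1).
12.6/9.5 = 1.326 = (1 + 6.11 λ)/(1 + 2.79 λ).
Solving: λ (I_D1 V_DS2 − I_D2 V_DS1) = I_D2 − I_D1, so λ = (12.6 − 9.5) / (9.5 × 6.11 − 12.6 × 2.79) = 3.1 / 22.9 = 0.135 V⁻¹.

λ = 0.135 V⁻¹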